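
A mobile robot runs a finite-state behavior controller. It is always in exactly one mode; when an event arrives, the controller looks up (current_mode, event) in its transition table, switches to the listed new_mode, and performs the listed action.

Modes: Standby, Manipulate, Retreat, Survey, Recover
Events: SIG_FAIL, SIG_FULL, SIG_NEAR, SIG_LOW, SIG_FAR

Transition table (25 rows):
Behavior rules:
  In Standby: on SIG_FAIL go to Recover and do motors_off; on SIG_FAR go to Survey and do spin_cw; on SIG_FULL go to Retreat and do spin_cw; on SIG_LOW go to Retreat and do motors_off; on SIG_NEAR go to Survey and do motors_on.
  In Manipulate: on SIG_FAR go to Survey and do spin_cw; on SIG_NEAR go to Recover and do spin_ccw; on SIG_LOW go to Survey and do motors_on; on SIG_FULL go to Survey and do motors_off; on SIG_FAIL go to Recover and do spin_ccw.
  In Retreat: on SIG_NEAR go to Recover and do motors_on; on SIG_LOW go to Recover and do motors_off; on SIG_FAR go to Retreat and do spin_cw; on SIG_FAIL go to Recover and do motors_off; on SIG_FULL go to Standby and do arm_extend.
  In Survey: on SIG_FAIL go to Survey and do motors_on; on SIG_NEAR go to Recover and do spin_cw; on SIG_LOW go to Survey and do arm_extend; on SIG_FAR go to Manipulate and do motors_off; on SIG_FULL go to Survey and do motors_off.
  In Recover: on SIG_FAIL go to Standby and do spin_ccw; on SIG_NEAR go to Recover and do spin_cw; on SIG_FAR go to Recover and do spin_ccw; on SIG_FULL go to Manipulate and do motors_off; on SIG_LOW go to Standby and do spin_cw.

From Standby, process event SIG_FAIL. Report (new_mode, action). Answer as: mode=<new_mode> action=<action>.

current mode = Standby; filter table to that mode:
  (Standby, SIG_FAIL) → (Recover, motors_off)  ← event matches
  (Standby, SIG_FAR) → (Survey, spin_cw)
  (Standby, SIG_FULL) → (Retreat, spin_cw)
  (Standby, SIG_LOW) → (Retreat, motors_off)
  (Standby, SIG_NEAR) → (Survey, motors_on)
event = SIG_FAIL selects (Recover, motors_off)

mode=Recover action=motors_off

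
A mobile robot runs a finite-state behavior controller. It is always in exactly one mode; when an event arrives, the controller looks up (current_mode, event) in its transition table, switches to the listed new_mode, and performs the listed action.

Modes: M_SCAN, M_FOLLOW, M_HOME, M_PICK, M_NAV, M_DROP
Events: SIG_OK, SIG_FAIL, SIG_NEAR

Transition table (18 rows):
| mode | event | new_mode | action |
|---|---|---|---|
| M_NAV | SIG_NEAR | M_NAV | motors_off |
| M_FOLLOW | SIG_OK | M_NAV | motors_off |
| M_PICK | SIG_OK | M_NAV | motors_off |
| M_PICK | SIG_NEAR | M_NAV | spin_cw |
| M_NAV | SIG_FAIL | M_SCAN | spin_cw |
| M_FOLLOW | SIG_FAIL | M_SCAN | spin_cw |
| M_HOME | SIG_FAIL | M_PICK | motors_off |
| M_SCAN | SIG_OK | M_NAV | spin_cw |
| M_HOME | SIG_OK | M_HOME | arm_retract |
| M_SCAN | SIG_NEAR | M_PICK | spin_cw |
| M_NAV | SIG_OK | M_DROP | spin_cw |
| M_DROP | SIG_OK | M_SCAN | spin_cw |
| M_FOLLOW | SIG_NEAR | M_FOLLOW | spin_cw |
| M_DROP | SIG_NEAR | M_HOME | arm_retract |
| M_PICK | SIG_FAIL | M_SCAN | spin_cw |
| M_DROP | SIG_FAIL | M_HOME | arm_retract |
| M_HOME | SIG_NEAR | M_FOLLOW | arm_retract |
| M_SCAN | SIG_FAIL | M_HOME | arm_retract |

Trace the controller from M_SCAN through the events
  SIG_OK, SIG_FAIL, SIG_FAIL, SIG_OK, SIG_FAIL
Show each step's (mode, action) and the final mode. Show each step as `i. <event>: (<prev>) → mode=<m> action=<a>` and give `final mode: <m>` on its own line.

final mode: M_PICK

1. SIG_OK: (M_SCAN) → mode=M_NAV action=spin_cw
2. SIG_FAIL: (M_NAV) → mode=M_SCAN action=spin_cw
3. SIG_FAIL: (M_SCAN) → mode=M_HOME action=arm_retract
4. SIG_OK: (M_HOME) → mode=M_HOME action=arm_retract
5. SIG_FAIL: (M_HOME) → mode=M_PICK action=motors_off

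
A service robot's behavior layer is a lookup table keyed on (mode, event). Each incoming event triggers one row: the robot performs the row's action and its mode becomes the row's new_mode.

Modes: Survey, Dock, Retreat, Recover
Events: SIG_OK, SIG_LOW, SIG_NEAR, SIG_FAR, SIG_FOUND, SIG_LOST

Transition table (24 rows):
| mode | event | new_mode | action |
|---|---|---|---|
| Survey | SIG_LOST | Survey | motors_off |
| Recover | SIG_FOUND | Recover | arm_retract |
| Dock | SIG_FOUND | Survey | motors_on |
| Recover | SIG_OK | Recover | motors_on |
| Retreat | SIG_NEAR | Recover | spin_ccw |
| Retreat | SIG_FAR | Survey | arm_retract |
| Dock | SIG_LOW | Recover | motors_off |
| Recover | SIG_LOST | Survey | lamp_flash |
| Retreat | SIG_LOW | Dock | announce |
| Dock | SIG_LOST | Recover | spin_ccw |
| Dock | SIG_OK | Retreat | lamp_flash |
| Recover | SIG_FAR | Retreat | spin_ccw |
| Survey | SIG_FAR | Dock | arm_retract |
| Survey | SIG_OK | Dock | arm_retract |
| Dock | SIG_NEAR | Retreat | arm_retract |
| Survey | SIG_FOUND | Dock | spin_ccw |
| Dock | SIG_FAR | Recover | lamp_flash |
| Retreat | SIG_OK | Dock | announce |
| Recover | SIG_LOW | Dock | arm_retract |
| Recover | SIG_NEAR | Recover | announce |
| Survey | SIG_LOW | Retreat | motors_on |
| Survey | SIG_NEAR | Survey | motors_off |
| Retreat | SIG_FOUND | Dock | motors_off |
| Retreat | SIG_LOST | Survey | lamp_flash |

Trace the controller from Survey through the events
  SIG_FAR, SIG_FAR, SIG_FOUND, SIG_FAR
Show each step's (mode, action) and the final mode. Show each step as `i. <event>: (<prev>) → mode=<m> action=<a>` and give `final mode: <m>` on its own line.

final mode: Retreat

1. SIG_FAR: (Survey) → mode=Dock action=arm_retract
2. SIG_FAR: (Dock) → mode=Recover action=lamp_flash
3. SIG_FOUND: (Recover) → mode=Recover action=arm_retract
4. SIG_FAR: (Recover) → mode=Retreat action=spin_ccw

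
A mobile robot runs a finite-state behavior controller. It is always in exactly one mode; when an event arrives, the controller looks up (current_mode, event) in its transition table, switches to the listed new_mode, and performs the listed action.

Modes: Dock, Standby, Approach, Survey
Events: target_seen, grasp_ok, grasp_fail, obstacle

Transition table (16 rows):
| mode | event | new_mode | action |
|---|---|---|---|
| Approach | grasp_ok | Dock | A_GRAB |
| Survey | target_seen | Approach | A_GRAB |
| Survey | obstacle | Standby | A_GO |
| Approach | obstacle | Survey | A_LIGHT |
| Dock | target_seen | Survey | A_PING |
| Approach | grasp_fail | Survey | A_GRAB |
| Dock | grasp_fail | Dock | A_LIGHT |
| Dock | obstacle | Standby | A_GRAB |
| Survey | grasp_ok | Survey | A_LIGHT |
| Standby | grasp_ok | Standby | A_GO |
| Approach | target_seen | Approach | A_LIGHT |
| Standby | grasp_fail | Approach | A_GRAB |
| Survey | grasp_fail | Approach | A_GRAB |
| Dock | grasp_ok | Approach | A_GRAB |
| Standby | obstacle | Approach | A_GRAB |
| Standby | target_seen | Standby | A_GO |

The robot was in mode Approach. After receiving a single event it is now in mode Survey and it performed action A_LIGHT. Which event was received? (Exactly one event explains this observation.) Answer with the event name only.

obstacle

try target_seen: (Approach, target_seen) → (Approach, A_LIGHT)
try grasp_ok: (Approach, grasp_ok) → (Dock, A_GRAB)
try grasp_fail: (Approach, grasp_fail) → (Survey, A_GRAB)
try obstacle: (Approach, obstacle) → (Survey, A_LIGHT)  ← matches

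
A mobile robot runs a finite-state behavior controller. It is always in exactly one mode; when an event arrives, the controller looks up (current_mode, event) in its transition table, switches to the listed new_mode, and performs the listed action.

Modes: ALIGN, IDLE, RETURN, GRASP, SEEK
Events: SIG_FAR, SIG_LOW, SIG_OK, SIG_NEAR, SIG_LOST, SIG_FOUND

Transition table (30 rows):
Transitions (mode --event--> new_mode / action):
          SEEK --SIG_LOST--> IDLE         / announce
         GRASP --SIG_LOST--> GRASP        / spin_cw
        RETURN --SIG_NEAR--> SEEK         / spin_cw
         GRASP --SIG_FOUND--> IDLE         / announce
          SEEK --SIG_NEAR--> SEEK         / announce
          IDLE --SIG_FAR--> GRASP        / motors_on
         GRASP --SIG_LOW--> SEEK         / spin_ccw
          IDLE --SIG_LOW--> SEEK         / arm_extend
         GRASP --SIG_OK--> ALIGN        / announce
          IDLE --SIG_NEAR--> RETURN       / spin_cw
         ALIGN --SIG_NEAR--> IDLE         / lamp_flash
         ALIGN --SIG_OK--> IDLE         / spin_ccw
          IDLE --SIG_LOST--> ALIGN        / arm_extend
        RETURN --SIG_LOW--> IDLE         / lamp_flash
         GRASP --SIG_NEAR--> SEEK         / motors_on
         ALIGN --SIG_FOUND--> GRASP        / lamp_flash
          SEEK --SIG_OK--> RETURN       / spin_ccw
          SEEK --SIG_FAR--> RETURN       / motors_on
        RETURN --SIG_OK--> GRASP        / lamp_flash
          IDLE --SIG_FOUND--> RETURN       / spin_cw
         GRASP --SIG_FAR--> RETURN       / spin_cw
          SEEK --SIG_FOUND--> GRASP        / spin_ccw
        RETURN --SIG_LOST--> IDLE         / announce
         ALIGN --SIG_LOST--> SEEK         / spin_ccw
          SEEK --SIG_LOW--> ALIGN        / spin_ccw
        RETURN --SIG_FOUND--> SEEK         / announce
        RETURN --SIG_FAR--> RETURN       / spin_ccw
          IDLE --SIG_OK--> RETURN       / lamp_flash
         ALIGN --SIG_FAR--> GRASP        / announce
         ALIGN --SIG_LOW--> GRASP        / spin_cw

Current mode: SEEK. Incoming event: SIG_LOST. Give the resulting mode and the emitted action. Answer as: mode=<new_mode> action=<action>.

mode=IDLE action=announce

current mode = SEEK; filter table to that mode:
  (SEEK, SIG_LOST) → (IDLE, announce)  ← event matches
  (SEEK, SIG_NEAR) → (SEEK, announce)
  (SEEK, SIG_OK) → (RETURN, spin_ccw)
  (SEEK, SIG_FAR) → (RETURN, motors_on)
  (SEEK, SIG_FOUND) → (GRASP, spin_ccw)
  (SEEK, SIG_LOW) → (ALIGN, spin_ccw)
event = SIG_LOST selects (IDLE, announce)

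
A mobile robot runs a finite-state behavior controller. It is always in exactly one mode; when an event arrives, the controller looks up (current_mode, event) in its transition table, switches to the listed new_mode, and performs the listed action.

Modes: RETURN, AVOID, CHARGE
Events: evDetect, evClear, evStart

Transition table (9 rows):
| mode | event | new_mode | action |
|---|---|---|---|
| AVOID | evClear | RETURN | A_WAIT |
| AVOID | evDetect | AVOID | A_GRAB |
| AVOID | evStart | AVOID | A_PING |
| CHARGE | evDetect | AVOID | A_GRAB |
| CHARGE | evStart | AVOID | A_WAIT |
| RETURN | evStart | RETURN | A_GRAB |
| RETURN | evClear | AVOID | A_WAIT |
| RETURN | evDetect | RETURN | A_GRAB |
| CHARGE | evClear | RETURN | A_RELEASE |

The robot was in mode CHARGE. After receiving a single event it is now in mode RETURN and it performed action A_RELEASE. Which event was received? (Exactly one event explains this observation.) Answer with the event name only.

try evDetect: (CHARGE, evDetect) → (AVOID, A_GRAB)
try evClear: (CHARGE, evClear) → (RETURN, A_RELEASE)  ← matches
try evStart: (CHARGE, evStart) → (AVOID, A_WAIT)

evClear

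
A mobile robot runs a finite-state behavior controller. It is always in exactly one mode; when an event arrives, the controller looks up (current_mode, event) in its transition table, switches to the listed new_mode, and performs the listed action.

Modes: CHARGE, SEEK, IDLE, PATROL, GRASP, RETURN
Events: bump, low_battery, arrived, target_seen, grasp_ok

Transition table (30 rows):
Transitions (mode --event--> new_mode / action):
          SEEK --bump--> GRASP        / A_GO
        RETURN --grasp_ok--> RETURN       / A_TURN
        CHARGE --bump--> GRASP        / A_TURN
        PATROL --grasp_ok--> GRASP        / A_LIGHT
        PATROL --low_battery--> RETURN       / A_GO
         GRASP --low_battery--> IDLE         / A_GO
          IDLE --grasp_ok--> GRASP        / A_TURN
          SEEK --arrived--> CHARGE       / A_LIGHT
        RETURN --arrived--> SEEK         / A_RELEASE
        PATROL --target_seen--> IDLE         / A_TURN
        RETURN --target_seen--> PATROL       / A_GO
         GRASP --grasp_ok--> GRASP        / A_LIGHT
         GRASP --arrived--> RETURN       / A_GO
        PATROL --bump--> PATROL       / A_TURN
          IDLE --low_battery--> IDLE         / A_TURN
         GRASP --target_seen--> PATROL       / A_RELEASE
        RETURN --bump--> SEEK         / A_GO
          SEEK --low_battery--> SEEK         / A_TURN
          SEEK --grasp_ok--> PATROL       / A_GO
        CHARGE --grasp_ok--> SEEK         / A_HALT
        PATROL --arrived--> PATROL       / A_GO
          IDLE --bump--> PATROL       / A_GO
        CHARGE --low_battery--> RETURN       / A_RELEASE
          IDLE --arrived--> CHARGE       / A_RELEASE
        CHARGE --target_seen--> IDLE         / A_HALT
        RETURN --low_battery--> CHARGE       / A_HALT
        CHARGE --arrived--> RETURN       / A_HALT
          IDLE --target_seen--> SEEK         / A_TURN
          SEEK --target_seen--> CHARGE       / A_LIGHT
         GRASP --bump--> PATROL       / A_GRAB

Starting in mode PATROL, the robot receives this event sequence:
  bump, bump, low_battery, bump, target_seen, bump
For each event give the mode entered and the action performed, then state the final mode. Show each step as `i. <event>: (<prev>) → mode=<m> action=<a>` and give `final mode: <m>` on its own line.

1. bump: (PATROL) → mode=PATROL action=A_TURN
2. bump: (PATROL) → mode=PATROL action=A_TURN
3. low_battery: (PATROL) → mode=RETURN action=A_GO
4. bump: (RETURN) → mode=SEEK action=A_GO
5. target_seen: (SEEK) → mode=CHARGE action=A_LIGHT
6. bump: (CHARGE) → mode=GRASP action=A_TURN

final mode: GRASP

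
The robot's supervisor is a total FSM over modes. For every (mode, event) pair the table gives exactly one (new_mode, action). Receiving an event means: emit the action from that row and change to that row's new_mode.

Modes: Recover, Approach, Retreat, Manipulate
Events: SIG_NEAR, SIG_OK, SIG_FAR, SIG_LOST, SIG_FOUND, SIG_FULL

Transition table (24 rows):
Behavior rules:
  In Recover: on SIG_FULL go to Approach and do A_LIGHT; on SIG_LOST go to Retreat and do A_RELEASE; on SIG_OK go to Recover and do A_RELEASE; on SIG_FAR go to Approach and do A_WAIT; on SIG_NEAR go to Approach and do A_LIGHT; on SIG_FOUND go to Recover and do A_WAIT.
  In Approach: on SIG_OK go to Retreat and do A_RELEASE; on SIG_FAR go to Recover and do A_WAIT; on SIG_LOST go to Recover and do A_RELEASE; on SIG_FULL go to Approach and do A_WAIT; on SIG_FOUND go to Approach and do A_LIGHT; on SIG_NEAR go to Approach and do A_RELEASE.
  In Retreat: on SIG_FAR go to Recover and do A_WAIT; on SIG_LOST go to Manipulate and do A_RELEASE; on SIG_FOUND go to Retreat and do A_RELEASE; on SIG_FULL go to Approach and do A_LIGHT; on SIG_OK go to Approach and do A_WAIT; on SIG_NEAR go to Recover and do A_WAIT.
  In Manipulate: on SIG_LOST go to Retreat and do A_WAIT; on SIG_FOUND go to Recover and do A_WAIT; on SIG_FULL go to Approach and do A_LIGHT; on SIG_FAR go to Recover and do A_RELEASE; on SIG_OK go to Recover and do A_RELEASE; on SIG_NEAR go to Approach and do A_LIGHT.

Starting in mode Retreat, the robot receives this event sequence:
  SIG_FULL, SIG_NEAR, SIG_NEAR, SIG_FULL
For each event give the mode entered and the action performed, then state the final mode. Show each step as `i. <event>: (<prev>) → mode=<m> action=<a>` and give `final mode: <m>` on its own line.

final mode: Approach

1. SIG_FULL: (Retreat) → mode=Approach action=A_LIGHT
2. SIG_NEAR: (Approach) → mode=Approach action=A_RELEASE
3. SIG_NEAR: (Approach) → mode=Approach action=A_RELEASE
4. SIG_FULL: (Approach) → mode=Approach action=A_WAIT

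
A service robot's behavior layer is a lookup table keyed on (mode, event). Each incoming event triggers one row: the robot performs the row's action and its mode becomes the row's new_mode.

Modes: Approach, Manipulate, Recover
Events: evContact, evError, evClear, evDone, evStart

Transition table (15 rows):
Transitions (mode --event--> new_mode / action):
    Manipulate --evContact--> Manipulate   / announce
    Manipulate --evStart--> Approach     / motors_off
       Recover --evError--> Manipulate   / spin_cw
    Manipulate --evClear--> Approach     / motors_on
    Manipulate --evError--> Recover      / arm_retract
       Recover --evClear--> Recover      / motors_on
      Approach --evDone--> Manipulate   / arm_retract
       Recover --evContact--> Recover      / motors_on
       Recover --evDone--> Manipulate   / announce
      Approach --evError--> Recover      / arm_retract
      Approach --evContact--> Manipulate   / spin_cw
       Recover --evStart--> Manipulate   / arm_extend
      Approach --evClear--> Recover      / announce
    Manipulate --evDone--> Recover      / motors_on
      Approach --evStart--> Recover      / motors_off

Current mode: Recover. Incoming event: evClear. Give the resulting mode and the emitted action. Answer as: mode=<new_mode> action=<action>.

mode=Recover action=motors_on

current mode = Recover; filter table to that mode:
  (Recover, evError) → (Manipulate, spin_cw)
  (Recover, evClear) → (Recover, motors_on)  ← event matches
  (Recover, evContact) → (Recover, motors_on)
  (Recover, evDone) → (Manipulate, announce)
  (Recover, evStart) → (Manipulate, arm_extend)
event = evClear selects (Recover, motors_on)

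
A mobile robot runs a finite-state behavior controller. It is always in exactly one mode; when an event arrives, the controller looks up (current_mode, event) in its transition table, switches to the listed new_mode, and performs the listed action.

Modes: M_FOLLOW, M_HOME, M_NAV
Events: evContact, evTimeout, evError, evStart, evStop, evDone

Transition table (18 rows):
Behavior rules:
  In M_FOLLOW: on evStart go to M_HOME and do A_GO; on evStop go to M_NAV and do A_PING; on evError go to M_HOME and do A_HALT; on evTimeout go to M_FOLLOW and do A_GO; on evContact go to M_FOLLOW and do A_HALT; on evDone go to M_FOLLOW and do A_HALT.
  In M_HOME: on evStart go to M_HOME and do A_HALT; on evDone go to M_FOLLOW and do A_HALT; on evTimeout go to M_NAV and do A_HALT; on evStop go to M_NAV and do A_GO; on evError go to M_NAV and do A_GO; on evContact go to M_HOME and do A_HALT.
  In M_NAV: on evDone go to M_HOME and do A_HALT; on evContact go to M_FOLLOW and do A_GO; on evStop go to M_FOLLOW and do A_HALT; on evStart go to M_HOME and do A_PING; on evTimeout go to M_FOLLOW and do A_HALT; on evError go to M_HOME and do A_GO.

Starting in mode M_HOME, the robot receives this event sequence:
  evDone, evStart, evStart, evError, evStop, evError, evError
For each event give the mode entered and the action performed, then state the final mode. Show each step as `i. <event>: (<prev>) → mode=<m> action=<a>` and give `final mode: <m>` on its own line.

final mode: M_NAV

1. evDone: (M_HOME) → mode=M_FOLLOW action=A_HALT
2. evStart: (M_FOLLOW) → mode=M_HOME action=A_GO
3. evStart: (M_HOME) → mode=M_HOME action=A_HALT
4. evError: (M_HOME) → mode=M_NAV action=A_GO
5. evStop: (M_NAV) → mode=M_FOLLOW action=A_HALT
6. evError: (M_FOLLOW) → mode=M_HOME action=A_HALT
7. evError: (M_HOME) → mode=M_NAV action=A_GO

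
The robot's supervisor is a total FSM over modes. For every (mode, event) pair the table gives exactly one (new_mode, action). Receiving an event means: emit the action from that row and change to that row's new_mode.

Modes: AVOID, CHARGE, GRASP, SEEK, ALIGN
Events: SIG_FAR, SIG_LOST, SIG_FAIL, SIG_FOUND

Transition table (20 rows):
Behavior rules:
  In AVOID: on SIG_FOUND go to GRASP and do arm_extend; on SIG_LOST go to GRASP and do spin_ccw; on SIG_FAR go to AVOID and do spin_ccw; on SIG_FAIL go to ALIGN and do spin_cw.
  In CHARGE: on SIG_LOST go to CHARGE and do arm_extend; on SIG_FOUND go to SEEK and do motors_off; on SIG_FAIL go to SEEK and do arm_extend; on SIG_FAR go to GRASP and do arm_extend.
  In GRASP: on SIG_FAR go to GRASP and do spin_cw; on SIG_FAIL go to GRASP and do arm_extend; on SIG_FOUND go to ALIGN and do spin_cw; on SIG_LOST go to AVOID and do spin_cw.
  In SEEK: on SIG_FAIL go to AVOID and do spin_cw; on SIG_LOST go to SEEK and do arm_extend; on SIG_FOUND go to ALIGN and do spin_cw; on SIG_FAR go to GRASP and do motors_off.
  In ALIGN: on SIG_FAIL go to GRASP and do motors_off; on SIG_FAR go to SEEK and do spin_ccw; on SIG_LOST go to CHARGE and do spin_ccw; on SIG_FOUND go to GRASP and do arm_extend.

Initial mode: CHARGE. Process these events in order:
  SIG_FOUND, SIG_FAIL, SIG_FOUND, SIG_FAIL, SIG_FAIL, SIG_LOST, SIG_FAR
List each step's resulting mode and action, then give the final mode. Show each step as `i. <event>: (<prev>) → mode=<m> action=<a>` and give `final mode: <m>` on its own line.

1. SIG_FOUND: (CHARGE) → mode=SEEK action=motors_off
2. SIG_FAIL: (SEEK) → mode=AVOID action=spin_cw
3. SIG_FOUND: (AVOID) → mode=GRASP action=arm_extend
4. SIG_FAIL: (GRASP) → mode=GRASP action=arm_extend
5. SIG_FAIL: (GRASP) → mode=GRASP action=arm_extend
6. SIG_LOST: (GRASP) → mode=AVOID action=spin_cw
7. SIG_FAR: (AVOID) → mode=AVOID action=spin_ccw

final mode: AVOID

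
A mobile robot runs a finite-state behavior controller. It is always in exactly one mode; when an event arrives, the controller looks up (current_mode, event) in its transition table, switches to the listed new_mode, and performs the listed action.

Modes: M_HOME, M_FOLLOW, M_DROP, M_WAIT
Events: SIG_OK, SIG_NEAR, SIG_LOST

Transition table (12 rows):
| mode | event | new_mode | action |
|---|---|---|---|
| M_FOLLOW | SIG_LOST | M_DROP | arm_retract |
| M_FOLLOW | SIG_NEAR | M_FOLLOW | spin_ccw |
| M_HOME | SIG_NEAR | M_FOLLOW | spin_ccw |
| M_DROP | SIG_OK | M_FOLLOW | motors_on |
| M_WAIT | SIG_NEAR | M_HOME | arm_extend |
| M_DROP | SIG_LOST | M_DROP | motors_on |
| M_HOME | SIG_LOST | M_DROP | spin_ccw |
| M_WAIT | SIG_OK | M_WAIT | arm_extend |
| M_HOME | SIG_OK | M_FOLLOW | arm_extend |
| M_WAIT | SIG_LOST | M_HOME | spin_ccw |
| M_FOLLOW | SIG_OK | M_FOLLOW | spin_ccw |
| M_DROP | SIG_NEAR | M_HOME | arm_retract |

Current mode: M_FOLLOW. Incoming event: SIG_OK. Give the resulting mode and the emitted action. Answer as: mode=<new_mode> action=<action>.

mode=M_FOLLOW action=spin_ccw

current mode = M_FOLLOW; filter table to that mode:
  (M_FOLLOW, SIG_LOST) → (M_DROP, arm_retract)
  (M_FOLLOW, SIG_NEAR) → (M_FOLLOW, spin_ccw)
  (M_FOLLOW, SIG_OK) → (M_FOLLOW, spin_ccw)  ← event matches
event = SIG_OK selects (M_FOLLOW, spin_ccw)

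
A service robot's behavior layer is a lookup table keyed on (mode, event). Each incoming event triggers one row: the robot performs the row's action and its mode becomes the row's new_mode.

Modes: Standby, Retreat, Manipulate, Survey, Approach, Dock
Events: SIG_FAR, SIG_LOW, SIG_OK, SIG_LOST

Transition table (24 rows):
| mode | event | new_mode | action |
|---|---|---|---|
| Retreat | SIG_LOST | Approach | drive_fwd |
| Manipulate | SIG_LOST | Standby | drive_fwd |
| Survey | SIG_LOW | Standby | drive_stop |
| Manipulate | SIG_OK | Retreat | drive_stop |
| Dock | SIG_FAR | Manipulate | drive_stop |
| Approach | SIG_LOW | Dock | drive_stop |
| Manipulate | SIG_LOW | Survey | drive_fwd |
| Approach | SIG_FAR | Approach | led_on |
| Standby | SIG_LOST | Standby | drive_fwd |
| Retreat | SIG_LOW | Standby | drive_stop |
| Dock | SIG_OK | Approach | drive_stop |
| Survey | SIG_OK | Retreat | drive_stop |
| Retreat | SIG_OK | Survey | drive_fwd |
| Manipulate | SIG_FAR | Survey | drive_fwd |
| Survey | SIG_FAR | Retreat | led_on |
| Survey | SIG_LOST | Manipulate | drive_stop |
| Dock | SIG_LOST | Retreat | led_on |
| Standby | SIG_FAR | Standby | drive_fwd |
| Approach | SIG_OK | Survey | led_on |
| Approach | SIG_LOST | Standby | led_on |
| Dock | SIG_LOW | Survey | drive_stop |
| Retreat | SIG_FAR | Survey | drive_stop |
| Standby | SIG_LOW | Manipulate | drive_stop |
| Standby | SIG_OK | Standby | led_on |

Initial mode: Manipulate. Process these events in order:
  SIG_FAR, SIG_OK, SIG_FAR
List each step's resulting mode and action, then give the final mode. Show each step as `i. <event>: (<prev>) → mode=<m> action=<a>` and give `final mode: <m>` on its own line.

1. SIG_FAR: (Manipulate) → mode=Survey action=drive_fwd
2. SIG_OK: (Survey) → mode=Retreat action=drive_stop
3. SIG_FAR: (Retreat) → mode=Survey action=drive_stop

final mode: Survey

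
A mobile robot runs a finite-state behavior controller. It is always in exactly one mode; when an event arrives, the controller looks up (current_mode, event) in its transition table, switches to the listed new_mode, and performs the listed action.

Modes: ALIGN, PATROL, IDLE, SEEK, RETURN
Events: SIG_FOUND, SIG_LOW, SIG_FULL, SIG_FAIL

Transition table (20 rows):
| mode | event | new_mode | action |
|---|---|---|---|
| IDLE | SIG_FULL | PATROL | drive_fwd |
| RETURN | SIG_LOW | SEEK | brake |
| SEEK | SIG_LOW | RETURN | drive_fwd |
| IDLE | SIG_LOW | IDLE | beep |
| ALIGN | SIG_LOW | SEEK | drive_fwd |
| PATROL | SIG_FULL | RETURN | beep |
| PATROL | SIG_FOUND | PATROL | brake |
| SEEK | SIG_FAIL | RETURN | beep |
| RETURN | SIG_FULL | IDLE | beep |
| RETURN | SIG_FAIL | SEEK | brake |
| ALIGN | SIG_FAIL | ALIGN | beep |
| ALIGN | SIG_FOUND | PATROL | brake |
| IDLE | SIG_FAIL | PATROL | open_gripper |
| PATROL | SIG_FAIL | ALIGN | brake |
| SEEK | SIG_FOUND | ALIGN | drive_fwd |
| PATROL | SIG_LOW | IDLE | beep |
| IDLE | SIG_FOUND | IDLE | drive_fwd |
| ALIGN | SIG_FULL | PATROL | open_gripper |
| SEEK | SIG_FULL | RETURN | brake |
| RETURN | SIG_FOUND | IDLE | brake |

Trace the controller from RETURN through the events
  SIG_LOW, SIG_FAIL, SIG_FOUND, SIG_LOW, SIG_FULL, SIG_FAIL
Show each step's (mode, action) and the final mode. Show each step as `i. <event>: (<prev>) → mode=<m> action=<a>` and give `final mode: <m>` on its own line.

1. SIG_LOW: (RETURN) → mode=SEEK action=brake
2. SIG_FAIL: (SEEK) → mode=RETURN action=beep
3. SIG_FOUND: (RETURN) → mode=IDLE action=brake
4. SIG_LOW: (IDLE) → mode=IDLE action=beep
5. SIG_FULL: (IDLE) → mode=PATROL action=drive_fwd
6. SIG_FAIL: (PATROL) → mode=ALIGN action=brake

final mode: ALIGN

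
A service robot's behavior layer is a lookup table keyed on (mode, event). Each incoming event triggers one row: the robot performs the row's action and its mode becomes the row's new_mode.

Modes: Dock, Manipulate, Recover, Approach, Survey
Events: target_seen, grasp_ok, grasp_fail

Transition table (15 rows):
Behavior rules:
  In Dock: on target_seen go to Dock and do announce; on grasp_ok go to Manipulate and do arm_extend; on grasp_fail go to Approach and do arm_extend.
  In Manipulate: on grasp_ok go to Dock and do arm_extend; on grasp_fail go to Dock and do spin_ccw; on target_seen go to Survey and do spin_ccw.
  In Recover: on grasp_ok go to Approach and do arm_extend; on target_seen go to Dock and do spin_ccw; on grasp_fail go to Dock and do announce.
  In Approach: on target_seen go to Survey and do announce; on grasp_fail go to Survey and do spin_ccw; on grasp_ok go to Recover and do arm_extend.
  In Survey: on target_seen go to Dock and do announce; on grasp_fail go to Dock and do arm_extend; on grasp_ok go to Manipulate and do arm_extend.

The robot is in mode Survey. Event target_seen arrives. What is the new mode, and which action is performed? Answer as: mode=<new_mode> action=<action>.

current mode = Survey; filter table to that mode:
  (Survey, target_seen) → (Dock, announce)  ← event matches
  (Survey, grasp_fail) → (Dock, arm_extend)
  (Survey, grasp_ok) → (Manipulate, arm_extend)
event = target_seen selects (Dock, announce)

mode=Dock action=announce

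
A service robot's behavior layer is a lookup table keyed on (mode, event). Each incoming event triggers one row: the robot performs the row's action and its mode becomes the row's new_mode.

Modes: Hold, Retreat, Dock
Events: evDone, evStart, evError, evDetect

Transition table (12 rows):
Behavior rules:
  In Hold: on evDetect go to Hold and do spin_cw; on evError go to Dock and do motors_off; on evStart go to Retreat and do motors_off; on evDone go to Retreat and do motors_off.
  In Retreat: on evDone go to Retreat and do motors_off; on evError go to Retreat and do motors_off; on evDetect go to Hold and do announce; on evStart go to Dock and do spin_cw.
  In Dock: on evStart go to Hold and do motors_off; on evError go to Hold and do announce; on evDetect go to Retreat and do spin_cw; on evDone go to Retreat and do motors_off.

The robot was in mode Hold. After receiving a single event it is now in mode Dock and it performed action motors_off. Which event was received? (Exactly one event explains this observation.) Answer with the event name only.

try evDone: (Hold, evDone) → (Retreat, motors_off)
try evStart: (Hold, evStart) → (Retreat, motors_off)
try evError: (Hold, evError) → (Dock, motors_off)  ← matches
try evDetect: (Hold, evDetect) → (Hold, spin_cw)

evError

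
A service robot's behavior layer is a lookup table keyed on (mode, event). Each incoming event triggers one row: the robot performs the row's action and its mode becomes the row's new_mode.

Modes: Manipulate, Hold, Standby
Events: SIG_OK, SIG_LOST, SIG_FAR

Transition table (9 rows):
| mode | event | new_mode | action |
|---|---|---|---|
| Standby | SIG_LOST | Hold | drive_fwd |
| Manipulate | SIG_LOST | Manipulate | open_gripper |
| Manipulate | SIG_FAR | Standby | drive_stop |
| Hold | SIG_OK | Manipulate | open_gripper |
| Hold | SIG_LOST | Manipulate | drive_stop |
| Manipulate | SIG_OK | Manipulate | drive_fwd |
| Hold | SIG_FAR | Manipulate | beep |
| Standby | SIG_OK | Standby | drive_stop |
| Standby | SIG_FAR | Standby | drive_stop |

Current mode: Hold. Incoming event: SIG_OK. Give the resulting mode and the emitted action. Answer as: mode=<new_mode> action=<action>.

current mode = Hold; filter table to that mode:
  (Hold, SIG_OK) → (Manipulate, open_gripper)  ← event matches
  (Hold, SIG_LOST) → (Manipulate, drive_stop)
  (Hold, SIG_FAR) → (Manipulate, beep)
event = SIG_OK selects (Manipulate, open_gripper)

mode=Manipulate action=open_gripper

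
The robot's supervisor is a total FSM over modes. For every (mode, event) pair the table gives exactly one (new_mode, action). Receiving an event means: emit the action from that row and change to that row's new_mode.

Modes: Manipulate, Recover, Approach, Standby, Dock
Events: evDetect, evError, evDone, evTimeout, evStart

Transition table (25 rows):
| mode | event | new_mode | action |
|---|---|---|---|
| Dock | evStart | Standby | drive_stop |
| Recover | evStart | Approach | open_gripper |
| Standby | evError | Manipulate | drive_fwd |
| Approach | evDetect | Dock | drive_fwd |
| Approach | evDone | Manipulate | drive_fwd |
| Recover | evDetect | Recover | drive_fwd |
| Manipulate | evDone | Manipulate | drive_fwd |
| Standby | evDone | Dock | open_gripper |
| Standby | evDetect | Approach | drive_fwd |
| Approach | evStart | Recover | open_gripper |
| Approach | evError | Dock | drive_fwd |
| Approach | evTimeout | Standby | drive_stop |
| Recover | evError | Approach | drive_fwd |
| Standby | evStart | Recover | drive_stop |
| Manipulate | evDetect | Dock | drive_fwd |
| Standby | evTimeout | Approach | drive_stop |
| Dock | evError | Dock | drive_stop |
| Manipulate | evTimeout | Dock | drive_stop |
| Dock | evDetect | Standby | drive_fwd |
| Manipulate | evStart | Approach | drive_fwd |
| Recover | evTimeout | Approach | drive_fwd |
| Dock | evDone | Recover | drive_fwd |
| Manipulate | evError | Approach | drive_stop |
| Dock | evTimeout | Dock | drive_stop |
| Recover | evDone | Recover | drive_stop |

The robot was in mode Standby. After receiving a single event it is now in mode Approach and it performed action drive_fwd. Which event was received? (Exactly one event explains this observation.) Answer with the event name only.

try evDetect: (Standby, evDetect) → (Approach, drive_fwd)  ← matches
try evError: (Standby, evError) → (Manipulate, drive_fwd)
try evDone: (Standby, evDone) → (Dock, open_gripper)
try evTimeout: (Standby, evTimeout) → (Approach, drive_stop)
try evStart: (Standby, evStart) → (Recover, drive_stop)

evDetect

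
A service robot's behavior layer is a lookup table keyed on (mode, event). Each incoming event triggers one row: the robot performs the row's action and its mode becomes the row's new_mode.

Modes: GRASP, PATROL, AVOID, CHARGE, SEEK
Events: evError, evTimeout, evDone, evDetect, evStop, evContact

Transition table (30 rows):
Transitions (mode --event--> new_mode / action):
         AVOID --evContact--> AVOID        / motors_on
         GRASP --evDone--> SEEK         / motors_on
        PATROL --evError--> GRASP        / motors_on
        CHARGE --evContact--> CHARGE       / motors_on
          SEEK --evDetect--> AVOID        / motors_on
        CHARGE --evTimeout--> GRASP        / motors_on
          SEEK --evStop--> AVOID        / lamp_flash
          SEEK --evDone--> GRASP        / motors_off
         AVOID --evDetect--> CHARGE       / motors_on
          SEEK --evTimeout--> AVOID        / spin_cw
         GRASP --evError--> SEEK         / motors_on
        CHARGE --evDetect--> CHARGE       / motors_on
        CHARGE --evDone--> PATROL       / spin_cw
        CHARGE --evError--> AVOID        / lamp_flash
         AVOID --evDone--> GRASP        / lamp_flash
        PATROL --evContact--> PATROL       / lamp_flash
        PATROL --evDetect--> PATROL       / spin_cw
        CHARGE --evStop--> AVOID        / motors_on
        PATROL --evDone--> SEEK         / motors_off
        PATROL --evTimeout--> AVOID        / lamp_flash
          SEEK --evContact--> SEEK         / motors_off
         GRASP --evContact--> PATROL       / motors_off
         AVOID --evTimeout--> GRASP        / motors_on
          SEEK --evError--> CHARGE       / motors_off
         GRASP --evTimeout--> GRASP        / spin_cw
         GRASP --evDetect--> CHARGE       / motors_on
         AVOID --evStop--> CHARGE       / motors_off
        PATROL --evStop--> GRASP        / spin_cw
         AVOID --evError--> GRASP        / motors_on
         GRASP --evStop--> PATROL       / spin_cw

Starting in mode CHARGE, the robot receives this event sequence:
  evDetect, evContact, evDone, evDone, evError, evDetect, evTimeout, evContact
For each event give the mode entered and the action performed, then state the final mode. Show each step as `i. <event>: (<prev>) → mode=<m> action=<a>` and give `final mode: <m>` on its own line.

1. evDetect: (CHARGE) → mode=CHARGE action=motors_on
2. evContact: (CHARGE) → mode=CHARGE action=motors_on
3. evDone: (CHARGE) → mode=PATROL action=spin_cw
4. evDone: (PATROL) → mode=SEEK action=motors_off
5. evError: (SEEK) → mode=CHARGE action=motors_off
6. evDetect: (CHARGE) → mode=CHARGE action=motors_on
7. evTimeout: (CHARGE) → mode=GRASP action=motors_on
8. evContact: (GRASP) → mode=PATROL action=motors_off

final mode: PATROL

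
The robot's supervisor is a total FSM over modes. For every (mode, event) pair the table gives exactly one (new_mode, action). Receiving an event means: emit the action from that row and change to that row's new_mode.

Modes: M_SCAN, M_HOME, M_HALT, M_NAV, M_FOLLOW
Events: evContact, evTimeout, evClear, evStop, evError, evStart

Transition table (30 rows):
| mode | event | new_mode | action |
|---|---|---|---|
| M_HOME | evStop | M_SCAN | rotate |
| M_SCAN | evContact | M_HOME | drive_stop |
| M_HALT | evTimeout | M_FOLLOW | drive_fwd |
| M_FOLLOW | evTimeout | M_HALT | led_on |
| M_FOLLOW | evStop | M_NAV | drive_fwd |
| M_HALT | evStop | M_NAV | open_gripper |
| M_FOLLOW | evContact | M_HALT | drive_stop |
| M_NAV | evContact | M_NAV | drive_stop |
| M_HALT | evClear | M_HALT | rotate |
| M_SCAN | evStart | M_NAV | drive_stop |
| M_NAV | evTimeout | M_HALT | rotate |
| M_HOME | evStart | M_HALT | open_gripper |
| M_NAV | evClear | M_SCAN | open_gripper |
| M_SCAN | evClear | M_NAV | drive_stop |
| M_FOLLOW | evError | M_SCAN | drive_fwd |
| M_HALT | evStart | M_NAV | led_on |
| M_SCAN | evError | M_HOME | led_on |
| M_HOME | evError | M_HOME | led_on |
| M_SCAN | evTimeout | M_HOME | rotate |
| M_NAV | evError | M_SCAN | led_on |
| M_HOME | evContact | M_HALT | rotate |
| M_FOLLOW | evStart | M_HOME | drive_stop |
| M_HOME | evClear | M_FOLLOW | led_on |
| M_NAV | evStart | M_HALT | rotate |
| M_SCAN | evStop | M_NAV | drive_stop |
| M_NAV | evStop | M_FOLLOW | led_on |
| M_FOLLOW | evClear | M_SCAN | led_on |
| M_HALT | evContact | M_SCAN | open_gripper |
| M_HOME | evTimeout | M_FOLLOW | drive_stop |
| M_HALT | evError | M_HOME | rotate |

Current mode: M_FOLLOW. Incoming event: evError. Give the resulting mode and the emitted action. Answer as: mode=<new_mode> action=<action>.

current mode = M_FOLLOW; filter table to that mode:
  (M_FOLLOW, evTimeout) → (M_HALT, led_on)
  (M_FOLLOW, evStop) → (M_NAV, drive_fwd)
  (M_FOLLOW, evContact) → (M_HALT, drive_stop)
  (M_FOLLOW, evError) → (M_SCAN, drive_fwd)  ← event matches
  (M_FOLLOW, evStart) → (M_HOME, drive_stop)
  (M_FOLLOW, evClear) → (M_SCAN, led_on)
event = evError selects (M_SCAN, drive_fwd)

mode=M_SCAN action=drive_fwd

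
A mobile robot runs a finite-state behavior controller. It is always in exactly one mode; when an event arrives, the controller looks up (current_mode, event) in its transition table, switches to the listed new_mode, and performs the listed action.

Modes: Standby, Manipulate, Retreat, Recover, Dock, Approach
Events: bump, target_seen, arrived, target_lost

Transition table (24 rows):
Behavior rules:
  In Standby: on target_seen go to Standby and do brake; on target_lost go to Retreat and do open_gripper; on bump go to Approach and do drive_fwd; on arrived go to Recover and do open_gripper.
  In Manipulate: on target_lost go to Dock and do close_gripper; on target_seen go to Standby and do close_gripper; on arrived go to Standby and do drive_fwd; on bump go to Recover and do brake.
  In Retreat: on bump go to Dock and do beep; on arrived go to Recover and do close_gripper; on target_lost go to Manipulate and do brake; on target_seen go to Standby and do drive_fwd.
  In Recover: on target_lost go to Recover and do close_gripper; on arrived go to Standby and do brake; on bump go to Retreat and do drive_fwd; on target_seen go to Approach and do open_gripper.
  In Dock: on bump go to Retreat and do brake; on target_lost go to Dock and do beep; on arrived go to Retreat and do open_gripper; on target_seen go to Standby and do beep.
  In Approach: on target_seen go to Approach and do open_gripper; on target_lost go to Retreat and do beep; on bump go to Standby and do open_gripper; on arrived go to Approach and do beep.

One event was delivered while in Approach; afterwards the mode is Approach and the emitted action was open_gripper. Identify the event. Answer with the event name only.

target_seen

try bump: (Approach, bump) → (Standby, open_gripper)
try target_seen: (Approach, target_seen) → (Approach, open_gripper)  ← matches
try arrived: (Approach, arrived) → (Approach, beep)
try target_lost: (Approach, target_lost) → (Retreat, beep)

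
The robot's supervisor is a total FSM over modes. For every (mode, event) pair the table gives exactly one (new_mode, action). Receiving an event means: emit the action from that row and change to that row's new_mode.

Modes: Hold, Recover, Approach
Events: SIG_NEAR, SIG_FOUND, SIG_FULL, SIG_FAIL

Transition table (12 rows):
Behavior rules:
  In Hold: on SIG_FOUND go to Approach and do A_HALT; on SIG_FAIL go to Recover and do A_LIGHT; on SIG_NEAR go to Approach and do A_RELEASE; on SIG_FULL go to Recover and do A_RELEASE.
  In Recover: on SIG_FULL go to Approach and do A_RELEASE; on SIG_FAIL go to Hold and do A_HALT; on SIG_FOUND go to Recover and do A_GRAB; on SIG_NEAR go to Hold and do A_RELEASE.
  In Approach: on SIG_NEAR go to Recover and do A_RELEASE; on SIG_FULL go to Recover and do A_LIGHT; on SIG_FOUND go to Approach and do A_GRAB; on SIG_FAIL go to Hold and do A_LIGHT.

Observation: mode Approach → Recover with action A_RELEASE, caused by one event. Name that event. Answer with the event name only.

try SIG_NEAR: (Approach, SIG_NEAR) → (Recover, A_RELEASE)  ← matches
try SIG_FOUND: (Approach, SIG_FOUND) → (Approach, A_GRAB)
try SIG_FULL: (Approach, SIG_FULL) → (Recover, A_LIGHT)
try SIG_FAIL: (Approach, SIG_FAIL) → (Hold, A_LIGHT)

SIG_NEAR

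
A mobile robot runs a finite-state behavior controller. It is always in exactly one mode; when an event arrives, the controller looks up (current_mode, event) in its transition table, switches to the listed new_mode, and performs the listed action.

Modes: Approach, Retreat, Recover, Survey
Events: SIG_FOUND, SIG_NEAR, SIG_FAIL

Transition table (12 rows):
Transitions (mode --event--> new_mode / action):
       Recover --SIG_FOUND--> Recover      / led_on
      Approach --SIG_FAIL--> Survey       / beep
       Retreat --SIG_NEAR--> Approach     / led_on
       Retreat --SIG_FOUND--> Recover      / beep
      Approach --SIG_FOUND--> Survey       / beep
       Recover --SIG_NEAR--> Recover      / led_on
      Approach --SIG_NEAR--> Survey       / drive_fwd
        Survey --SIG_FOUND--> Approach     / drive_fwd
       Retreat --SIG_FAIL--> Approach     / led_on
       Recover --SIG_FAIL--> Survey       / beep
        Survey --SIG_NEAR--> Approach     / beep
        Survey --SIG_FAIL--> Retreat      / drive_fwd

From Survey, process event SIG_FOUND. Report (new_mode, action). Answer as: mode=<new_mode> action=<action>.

mode=Approach action=drive_fwd

current mode = Survey; filter table to that mode:
  (Survey, SIG_FOUND) → (Approach, drive_fwd)  ← event matches
  (Survey, SIG_NEAR) → (Approach, beep)
  (Survey, SIG_FAIL) → (Retreat, drive_fwd)
event = SIG_FOUND selects (Approach, drive_fwd)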